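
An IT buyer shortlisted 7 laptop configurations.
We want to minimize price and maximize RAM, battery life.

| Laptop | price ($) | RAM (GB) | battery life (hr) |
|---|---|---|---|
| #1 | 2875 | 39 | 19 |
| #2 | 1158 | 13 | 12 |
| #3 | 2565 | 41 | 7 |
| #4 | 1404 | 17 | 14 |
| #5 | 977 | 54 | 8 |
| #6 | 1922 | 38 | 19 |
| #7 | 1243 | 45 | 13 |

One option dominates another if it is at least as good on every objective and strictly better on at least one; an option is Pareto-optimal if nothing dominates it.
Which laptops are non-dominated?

#1: not dominated.
#2: not dominated.
#3: dominated by #5 (price 977≤2565, RAM 54≥41, battery life 8≥7).
#4: not dominated.
#5: not dominated (best price).
#6: not dominated.
#7: not dominated.

#1, #2, #4, #5, #6, #7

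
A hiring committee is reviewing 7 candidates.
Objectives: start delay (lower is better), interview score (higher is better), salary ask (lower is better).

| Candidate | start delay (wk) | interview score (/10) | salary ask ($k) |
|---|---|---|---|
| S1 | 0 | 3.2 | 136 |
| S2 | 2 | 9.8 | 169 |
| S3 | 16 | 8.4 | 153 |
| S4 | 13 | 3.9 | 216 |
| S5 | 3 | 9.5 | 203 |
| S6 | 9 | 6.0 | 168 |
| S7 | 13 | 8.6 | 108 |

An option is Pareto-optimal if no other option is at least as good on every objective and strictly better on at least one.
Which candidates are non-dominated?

S1: not dominated (best start delay).
S2: not dominated (best interview score).
S3: dominated by S7 (start delay 13≤16, interview score 8.6≥8.4, salary ask 108≤153).
S4: dominated by S2 (start delay 2≤13, interview score 9.8≥3.9, salary ask 169≤216).
S5: dominated by S2 (start delay 2≤3, interview score 9.8≥9.5, salary ask 169≤203).
S6: not dominated.
S7: not dominated (best salary ask).

S1, S2, S6, S7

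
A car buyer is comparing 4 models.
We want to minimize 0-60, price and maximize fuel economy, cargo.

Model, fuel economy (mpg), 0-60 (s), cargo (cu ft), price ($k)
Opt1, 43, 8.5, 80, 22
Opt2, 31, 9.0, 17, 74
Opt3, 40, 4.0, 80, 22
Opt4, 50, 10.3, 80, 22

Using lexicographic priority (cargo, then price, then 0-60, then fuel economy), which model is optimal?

Opt3

First maximize cargo: best is 80, kept {Opt1, Opt3, Opt4}.
Then minimize price: best is 22, kept {Opt1, Opt3, Opt4}.
Then minimize 0-60: best is 4.0, kept {Opt3}.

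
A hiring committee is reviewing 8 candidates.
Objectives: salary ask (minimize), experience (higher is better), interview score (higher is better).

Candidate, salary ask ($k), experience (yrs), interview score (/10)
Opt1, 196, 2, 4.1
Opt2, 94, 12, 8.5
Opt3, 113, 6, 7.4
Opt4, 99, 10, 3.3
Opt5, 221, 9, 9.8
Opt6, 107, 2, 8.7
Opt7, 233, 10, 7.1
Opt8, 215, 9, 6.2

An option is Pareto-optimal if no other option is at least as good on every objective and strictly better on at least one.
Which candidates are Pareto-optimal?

Opt2, Opt5, Opt6

Opt1: dominated by Opt2 (salary ask 94≤196, experience 12≥2, interview score 8.5≥4.1).
Opt2: not dominated (best salary ask).
Opt3: dominated by Opt2 (salary ask 94≤113, experience 12≥6, interview score 8.5≥7.4).
Opt4: dominated by Opt2 (salary ask 94≤99, experience 12≥10, interview score 8.5≥3.3).
Opt5: not dominated (best interview score).
Opt6: not dominated.
Opt7: dominated by Opt2 (salary ask 94≤233, experience 12≥10, interview score 8.5≥7.1).
Opt8: dominated by Opt2 (salary ask 94≤215, experience 12≥9, interview score 8.5≥6.2).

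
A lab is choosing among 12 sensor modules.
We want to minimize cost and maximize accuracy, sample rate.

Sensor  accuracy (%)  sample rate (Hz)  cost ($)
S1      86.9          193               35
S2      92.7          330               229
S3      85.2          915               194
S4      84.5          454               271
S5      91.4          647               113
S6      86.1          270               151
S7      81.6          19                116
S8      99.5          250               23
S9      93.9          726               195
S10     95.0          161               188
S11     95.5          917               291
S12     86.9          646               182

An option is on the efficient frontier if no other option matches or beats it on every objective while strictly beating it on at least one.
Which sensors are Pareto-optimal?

S1: dominated by S8 (accuracy 99.5≥86.9, sample rate 250≥193, cost 23≤35).
S2: dominated by S9 (accuracy 93.9≥92.7, sample rate 726≥330, cost 195≤229).
S3: not dominated.
S4: dominated by S3 (accuracy 85.2≥84.5, sample rate 915≥454, cost 194≤271).
S5: not dominated.
S6: dominated by S5 (accuracy 91.4≥86.1, sample rate 647≥270, cost 113≤151).
S7: dominated by S1 (accuracy 86.9≥81.6, sample rate 193≥19, cost 35≤116).
S8: not dominated (best accuracy).
S9: not dominated.
S10: dominated by S8 (accuracy 99.5≥95.0, sample rate 250≥161, cost 23≤188).
S11: not dominated (best sample rate).
S12: dominated by S5 (accuracy 91.4≥86.9, sample rate 647≥646, cost 113≤182).

S3, S5, S8, S9, S11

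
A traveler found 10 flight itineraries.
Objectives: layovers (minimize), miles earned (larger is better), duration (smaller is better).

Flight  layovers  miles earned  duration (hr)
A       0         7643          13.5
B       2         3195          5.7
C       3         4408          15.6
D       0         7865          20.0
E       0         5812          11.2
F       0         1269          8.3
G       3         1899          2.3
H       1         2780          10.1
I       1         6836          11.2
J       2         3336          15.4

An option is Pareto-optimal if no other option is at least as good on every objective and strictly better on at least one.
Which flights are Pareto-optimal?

A: not dominated.
B: not dominated.
C: dominated by A (layovers 0≤3, miles earned 7643≥4408, duration 13.5≤15.6).
D: not dominated (best miles earned).
E: not dominated.
F: not dominated.
G: not dominated (best duration).
H: not dominated.
I: not dominated.
J: dominated by A (layovers 0≤2, miles earned 7643≥3336, duration 13.5≤15.4).

A, B, D, E, F, G, H, I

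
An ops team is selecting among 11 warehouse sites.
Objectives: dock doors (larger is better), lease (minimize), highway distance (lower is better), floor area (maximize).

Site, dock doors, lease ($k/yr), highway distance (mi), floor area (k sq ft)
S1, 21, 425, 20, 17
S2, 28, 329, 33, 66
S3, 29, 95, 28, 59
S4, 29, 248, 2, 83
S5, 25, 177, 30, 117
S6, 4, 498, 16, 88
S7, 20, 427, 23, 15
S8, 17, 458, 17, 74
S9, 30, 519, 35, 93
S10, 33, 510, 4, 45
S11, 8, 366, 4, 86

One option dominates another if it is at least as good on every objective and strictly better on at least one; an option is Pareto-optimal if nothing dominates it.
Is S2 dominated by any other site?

Yes

S4 vs S2: dock doors 29≥28, lease 248≤329, highway distance 2≤33, floor area 83≥66 — S4 is at least as good on every objective and strictly better on at least one, so S4 dominates S2.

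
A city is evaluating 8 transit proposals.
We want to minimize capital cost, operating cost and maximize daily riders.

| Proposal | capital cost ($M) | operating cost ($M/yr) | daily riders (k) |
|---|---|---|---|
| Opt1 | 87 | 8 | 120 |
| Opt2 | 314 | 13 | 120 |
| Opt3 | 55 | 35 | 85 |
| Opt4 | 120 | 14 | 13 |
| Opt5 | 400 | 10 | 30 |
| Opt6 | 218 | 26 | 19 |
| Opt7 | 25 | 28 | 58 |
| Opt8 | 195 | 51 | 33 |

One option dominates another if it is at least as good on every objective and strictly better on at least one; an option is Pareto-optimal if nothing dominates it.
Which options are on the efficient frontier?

Opt1: not dominated (best operating cost).
Opt2: dominated by Opt1 (capital cost 87≤314, operating cost 8≤13, daily riders 120≥120).
Opt3: not dominated.
Opt4: dominated by Opt1 (capital cost 87≤120, operating cost 8≤14, daily riders 120≥13).
Opt5: dominated by Opt1 (capital cost 87≤400, operating cost 8≤10, daily riders 120≥30).
Opt6: dominated by Opt1 (capital cost 87≤218, operating cost 8≤26, daily riders 120≥19).
Opt7: not dominated (best capital cost).
Opt8: dominated by Opt1 (capital cost 87≤195, operating cost 8≤51, daily riders 120≥33).

Opt1, Opt3, Opt7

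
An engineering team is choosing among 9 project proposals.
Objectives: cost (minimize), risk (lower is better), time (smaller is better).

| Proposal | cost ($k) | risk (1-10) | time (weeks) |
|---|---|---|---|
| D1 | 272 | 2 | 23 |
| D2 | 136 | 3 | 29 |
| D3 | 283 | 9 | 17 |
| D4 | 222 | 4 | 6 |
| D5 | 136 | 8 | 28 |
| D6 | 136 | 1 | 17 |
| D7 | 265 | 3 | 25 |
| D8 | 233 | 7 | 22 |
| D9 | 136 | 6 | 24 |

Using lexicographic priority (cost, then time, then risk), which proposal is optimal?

D6

First minimize cost: best is 136, kept {D2, D5, D6, D9}.
Then minimize time: best is 17, kept {D6}.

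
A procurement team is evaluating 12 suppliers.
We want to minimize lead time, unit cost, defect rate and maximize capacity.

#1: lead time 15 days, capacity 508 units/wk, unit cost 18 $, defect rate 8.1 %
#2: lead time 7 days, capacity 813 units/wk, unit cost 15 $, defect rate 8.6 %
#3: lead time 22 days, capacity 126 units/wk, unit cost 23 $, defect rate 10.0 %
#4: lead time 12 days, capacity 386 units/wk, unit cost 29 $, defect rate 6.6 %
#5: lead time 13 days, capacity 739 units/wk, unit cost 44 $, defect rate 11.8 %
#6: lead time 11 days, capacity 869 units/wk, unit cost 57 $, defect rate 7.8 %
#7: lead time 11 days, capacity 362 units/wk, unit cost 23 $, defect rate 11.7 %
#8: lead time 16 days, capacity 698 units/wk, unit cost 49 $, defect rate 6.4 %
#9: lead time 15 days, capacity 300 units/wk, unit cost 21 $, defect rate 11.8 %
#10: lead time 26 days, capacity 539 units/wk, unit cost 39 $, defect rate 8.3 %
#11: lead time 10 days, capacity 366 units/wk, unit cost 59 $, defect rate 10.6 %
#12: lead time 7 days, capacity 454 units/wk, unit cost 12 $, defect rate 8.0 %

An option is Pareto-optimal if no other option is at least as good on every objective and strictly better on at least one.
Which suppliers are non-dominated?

#1, #2, #4, #6, #8, #10, #12

#1: not dominated.
#2: not dominated.
#3: dominated by #1 (lead time 15≤22, capacity 508≥126, unit cost 18≤23, defect rate 8.1≤10.0).
#4: not dominated.
#5: dominated by #2 (lead time 7≤13, capacity 813≥739, unit cost 15≤44, defect rate 8.6≤11.8).
#6: not dominated (best capacity).
#7: dominated by #2 (lead time 7≤11, capacity 813≥362, unit cost 15≤23, defect rate 8.6≤11.7).
#8: not dominated (best defect rate).
#9: dominated by #1 (lead time 15≤15, capacity 508≥300, unit cost 18≤21, defect rate 8.1≤11.8).
#10: not dominated.
#11: dominated by #2 (lead time 7≤10, capacity 813≥366, unit cost 15≤59, defect rate 8.6≤10.6).
#12: not dominated (best unit cost).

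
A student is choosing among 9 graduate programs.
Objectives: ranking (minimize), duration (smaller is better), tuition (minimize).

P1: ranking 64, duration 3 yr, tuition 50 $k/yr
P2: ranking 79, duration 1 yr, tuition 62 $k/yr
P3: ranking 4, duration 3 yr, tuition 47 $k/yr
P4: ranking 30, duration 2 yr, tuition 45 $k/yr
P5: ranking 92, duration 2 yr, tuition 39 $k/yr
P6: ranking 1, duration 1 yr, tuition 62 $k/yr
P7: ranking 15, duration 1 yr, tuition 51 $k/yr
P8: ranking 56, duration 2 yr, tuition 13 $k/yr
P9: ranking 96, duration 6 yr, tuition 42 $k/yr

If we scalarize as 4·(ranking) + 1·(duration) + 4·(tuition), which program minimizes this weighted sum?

P1: 4·64 + 1·3 + 4·50 = 459
P2: 4·79 + 1·1 + 4·62 = 565
P3: 4·4 + 1·3 + 4·47 = 207
P4: 4·30 + 1·2 + 4·45 = 302
P5: 4·92 + 1·2 + 4·39 = 526
P6: 4·1 + 1·1 + 4·62 = 253
P7: 4·15 + 1·1 + 4·51 = 265
P8: 4·56 + 1·2 + 4·13 = 278
P9: 4·96 + 1·6 + 4·42 = 558
Lowest: P3 at 207.

P3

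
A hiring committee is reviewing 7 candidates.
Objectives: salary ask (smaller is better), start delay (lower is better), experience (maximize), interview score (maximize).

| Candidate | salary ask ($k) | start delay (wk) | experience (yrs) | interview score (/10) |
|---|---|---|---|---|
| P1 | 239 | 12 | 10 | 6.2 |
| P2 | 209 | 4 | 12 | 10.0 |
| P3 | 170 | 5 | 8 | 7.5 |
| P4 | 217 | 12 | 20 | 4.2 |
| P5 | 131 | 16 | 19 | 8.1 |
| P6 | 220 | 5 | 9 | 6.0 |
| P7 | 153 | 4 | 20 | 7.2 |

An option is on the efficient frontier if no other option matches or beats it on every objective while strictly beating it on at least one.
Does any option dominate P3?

No

P1: worse on salary ask (239 vs 170).
P2: worse on salary ask (209 vs 170).
P4: worse on salary ask (217 vs 170).
P5: worse on start delay (16 vs 5).
P6: worse on salary ask (220 vs 170).
P7: worse on interview score (7.2 vs 7.5).
No option is at least as good as P3 on every objective and strictly better on one.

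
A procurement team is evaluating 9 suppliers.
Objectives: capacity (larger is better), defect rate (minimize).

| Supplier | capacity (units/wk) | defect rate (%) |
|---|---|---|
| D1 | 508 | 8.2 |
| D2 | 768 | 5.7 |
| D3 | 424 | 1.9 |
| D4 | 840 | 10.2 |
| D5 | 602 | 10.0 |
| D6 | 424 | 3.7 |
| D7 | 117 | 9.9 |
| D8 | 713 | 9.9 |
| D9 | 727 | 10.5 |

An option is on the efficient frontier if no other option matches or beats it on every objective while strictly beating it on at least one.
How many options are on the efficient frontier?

3

D1: dominated by D2 (capacity 768≥508, defect rate 5.7≤8.2).
D2: not dominated.
D3: not dominated (best defect rate).
D4: not dominated (best capacity).
D5: dominated by D2 (capacity 768≥602, defect rate 5.7≤10.0).
D6: dominated by D3 (capacity 424≥424, defect rate 1.9≤3.7).
D7: dominated by D1 (capacity 508≥117, defect rate 8.2≤9.9).
D8: dominated by D2 (capacity 768≥713, defect rate 5.7≤9.9).
D9: dominated by D2 (capacity 768≥727, defect rate 5.7≤10.5).
Pareto-optimal: D2, D3, D4 → 3.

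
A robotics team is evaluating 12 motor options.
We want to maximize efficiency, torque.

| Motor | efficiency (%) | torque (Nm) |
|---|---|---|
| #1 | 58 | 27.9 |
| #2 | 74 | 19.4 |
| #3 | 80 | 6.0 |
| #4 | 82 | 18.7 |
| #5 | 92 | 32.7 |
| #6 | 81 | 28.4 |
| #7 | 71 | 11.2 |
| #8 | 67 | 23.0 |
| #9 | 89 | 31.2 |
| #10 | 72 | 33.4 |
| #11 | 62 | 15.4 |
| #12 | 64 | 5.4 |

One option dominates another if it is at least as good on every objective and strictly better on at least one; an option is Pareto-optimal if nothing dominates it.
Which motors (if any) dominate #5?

none

#1: worse on efficiency (58 vs 92).
#2: worse on efficiency (74 vs 92).
#3: worse on efficiency (80 vs 92).
#4: worse on efficiency (82 vs 92).
#6: worse on efficiency (81 vs 92).
#7: worse on efficiency (71 vs 92).
#8: worse on efficiency (67 vs 92).
#9: worse on efficiency (89 vs 92).
#10: worse on efficiency (72 vs 92).
#11: worse on efficiency (62 vs 92).
#12: worse on efficiency (64 vs 92).
No option dominates #5.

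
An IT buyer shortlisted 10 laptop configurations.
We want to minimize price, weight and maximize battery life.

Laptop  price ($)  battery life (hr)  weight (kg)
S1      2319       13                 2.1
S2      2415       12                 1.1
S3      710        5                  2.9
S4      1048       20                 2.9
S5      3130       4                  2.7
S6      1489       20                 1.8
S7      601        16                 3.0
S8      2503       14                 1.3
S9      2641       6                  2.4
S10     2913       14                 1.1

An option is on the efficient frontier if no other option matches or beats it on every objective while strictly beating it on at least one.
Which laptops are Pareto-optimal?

S1: dominated by S6 (price 1489≤2319, battery life 20≥13, weight 1.8≤2.1).
S2: not dominated.
S3: not dominated.
S4: not dominated.
S5: dominated by S1 (price 2319≤3130, battery life 13≥4, weight 2.1≤2.7).
S6: not dominated.
S7: not dominated (best price).
S8: not dominated.
S9: dominated by S1 (price 2319≤2641, battery life 13≥6, weight 2.1≤2.4).
S10: not dominated.

S2, S3, S4, S6, S7, S8, S10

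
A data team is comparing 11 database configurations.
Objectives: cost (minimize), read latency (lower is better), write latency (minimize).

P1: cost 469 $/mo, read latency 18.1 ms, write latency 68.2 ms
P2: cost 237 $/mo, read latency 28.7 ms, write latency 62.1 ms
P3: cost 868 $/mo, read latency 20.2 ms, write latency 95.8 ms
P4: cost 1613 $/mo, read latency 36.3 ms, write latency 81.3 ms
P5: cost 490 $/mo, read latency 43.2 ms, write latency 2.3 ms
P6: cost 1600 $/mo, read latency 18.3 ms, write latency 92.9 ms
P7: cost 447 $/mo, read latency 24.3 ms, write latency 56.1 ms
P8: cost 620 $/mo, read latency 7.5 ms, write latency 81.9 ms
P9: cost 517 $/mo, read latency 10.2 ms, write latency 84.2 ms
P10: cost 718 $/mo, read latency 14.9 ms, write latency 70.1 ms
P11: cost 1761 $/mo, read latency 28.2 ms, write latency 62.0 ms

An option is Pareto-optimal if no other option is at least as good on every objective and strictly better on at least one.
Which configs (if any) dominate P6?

P1: cost 469≤1600, read latency 18.1≤18.3, write latency 68.2≤92.9 — dominates P6.
P8: cost 620≤1600, read latency 7.5≤18.3, write latency 81.9≤92.9 — dominates P6.
P9: cost 517≤1600, read latency 10.2≤18.3, write latency 84.2≤92.9 — dominates P6.
P10: cost 718≤1600, read latency 14.9≤18.3, write latency 70.1≤92.9 — dominates P6.
Others (P2, P3, P4, P5, P7, P11) are each worse than P6 on at least one objective.

P1, P8, P9, P10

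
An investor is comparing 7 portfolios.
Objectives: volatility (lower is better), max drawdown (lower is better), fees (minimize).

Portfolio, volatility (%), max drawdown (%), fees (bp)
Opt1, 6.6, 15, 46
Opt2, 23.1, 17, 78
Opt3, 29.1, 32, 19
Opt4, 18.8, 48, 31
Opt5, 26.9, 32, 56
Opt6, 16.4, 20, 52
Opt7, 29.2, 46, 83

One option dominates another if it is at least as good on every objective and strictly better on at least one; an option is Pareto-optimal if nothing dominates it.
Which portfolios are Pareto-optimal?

Opt1: not dominated (best volatility).
Opt2: dominated by Opt1 (volatility 6.6≤23.1, max drawdown 15≤17, fees 46≤78).
Opt3: not dominated (best fees).
Opt4: not dominated.
Opt5: dominated by Opt1 (volatility 6.6≤26.9, max drawdown 15≤32, fees 46≤56).
Opt6: dominated by Opt1 (volatility 6.6≤16.4, max drawdown 15≤20, fees 46≤52).
Opt7: dominated by Opt1 (volatility 6.6≤29.2, max drawdown 15≤46, fees 46≤83).

Opt1, Opt3, Opt4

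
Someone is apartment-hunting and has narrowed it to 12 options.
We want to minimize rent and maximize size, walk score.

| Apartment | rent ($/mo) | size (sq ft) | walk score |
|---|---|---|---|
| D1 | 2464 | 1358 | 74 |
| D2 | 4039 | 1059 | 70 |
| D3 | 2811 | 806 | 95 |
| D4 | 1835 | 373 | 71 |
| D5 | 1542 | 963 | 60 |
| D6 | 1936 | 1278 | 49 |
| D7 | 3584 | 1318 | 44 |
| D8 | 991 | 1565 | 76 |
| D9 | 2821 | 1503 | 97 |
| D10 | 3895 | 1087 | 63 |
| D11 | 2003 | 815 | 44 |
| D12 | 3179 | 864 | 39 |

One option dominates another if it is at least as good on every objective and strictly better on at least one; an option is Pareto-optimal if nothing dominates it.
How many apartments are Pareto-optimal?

3

D1: dominated by D8 (rent 991≤2464, size 1565≥1358, walk score 76≥74).
D2: dominated by D1 (rent 2464≤4039, size 1358≥1059, walk score 74≥70).
D3: not dominated.
D4: dominated by D8 (rent 991≤1835, size 1565≥373, walk score 76≥71).
D5: dominated by D8 (rent 991≤1542, size 1565≥963, walk score 76≥60).
D6: dominated by D8 (rent 991≤1936, size 1565≥1278, walk score 76≥49).
D7: dominated by D1 (rent 2464≤3584, size 1358≥1318, walk score 74≥44).
D8: not dominated (best rent).
D9: not dominated (best walk score).
D10: dominated by D1 (rent 2464≤3895, size 1358≥1087, walk score 74≥63).
D11: dominated by D5 (rent 1542≤2003, size 963≥815, walk score 60≥44).
D12: dominated by D1 (rent 2464≤3179, size 1358≥864, walk score 74≥39).
Pareto-optimal: D3, D8, D9 → 3.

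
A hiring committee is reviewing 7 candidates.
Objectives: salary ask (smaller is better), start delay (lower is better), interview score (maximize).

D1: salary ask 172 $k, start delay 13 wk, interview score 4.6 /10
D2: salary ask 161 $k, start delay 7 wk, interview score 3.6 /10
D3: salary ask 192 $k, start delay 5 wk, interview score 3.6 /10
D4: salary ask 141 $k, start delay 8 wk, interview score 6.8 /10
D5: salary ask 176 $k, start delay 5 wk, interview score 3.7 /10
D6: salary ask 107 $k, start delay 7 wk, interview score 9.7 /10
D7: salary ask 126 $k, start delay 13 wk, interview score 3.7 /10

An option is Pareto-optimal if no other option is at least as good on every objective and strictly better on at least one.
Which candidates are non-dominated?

D5, D6

D1: dominated by D4 (salary ask 141≤172, start delay 8≤13, interview score 6.8≥4.6).
D2: dominated by D6 (salary ask 107≤161, start delay 7≤7, interview score 9.7≥3.6).
D3: dominated by D5 (salary ask 176≤192, start delay 5≤5, interview score 3.7≥3.6).
D4: dominated by D6 (salary ask 107≤141, start delay 7≤8, interview score 9.7≥6.8).
D5: not dominated.
D6: not dominated (best salary ask).
D7: dominated by D6 (salary ask 107≤126, start delay 7≤13, interview score 9.7≥3.7).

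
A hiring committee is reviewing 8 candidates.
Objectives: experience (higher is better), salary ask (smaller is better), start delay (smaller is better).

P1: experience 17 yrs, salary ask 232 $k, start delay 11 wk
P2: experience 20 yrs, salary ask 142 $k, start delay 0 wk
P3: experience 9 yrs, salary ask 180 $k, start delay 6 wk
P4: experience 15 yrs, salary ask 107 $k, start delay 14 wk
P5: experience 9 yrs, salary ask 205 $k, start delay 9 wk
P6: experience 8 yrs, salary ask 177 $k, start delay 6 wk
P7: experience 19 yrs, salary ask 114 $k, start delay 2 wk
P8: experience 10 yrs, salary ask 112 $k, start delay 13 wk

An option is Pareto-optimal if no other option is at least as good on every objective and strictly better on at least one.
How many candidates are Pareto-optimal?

4

P1: dominated by P2 (experience 20≥17, salary ask 142≤232, start delay 0≤11).
P2: not dominated (best experience).
P3: dominated by P2 (experience 20≥9, salary ask 142≤180, start delay 0≤6).
P4: not dominated (best salary ask).
P5: dominated by P2 (experience 20≥9, salary ask 142≤205, start delay 0≤9).
P6: dominated by P2 (experience 20≥8, salary ask 142≤177, start delay 0≤6).
P7: not dominated.
P8: not dominated.
Pareto-optimal: P2, P4, P7, P8 → 4.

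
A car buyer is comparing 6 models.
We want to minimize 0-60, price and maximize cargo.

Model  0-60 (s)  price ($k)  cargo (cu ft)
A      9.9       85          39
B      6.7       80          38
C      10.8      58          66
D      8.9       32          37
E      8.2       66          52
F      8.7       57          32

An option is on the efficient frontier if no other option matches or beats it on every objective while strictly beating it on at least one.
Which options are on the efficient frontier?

A: dominated by E (0-60 8.2≤9.9, price 66≤85, cargo 52≥39).
B: not dominated (best 0-60).
C: not dominated (best cargo).
D: not dominated (best price).
E: not dominated.
F: not dominated.

B, C, D, E, F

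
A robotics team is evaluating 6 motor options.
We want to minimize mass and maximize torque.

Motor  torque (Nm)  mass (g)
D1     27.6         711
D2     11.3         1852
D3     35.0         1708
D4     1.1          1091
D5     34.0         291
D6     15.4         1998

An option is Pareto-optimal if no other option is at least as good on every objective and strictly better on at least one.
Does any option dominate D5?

D1: worse on torque (27.6 vs 34.0).
D2: worse on torque (11.3 vs 34.0).
D3: worse on mass (1708 vs 291).
D4: worse on torque (1.1 vs 34.0).
D6: worse on torque (15.4 vs 34.0).
No option is at least as good as D5 on every objective and strictly better on one.

No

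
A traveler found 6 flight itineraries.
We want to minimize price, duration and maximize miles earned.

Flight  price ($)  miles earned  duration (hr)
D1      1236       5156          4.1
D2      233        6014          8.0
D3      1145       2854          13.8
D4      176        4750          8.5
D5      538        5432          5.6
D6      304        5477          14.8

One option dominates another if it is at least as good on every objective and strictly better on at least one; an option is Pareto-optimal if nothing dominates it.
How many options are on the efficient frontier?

D1: not dominated (best duration).
D2: not dominated (best miles earned).
D3: dominated by D2 (price 233≤1145, miles earned 6014≥2854, duration 8.0≤13.8).
D4: not dominated (best price).
D5: not dominated.
D6: dominated by D2 (price 233≤304, miles earned 6014≥5477, duration 8.0≤14.8).
Pareto-optimal: D1, D2, D4, D5 → 4.

4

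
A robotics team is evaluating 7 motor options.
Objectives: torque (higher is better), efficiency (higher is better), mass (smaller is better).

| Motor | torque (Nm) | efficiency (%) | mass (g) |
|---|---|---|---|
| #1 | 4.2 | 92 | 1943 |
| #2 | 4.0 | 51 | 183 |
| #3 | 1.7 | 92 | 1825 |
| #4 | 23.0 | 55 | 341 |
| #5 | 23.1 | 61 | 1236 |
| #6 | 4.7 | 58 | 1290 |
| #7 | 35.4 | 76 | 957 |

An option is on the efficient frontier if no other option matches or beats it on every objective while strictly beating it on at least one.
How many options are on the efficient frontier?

5

#1: not dominated.
#2: not dominated (best mass).
#3: not dominated.
#4: not dominated.
#5: dominated by #7 (torque 35.4≥23.1, efficiency 76≥61, mass 957≤1236).
#6: dominated by #5 (torque 23.1≥4.7, efficiency 61≥58, mass 1236≤1290).
#7: not dominated (best torque).
Pareto-optimal: #1, #2, #3, #4, #7 → 5.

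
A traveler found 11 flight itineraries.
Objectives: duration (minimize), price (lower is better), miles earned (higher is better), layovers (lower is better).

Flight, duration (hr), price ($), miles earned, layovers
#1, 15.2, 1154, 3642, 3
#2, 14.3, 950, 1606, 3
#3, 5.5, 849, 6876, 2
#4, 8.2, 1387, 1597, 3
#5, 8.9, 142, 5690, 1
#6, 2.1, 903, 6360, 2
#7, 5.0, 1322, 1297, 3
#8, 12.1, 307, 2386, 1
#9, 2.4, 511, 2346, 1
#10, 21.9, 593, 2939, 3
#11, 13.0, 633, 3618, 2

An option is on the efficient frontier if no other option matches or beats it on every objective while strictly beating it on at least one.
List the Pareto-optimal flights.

#1: dominated by #3 (duration 5.5≤15.2, price 849≤1154, miles earned 6876≥3642, layovers 2≤3).
#2: dominated by #3 (duration 5.5≤14.3, price 849≤950, miles earned 6876≥1606, layovers 2≤3).
#3: not dominated (best miles earned).
#4: dominated by #3 (duration 5.5≤8.2, price 849≤1387, miles earned 6876≥1597, layovers 2≤3).
#5: not dominated (best price).
#6: not dominated (best duration).
#7: dominated by #6 (duration 2.1≤5.0, price 903≤1322, miles earned 6360≥1297, layovers 2≤3).
#8: dominated by #5 (duration 8.9≤12.1, price 142≤307, miles earned 5690≥2386, layovers 1≤1).
#9: not dominated.
#10: dominated by #5 (duration 8.9≤21.9, price 142≤593, miles earned 5690≥2939, layovers 1≤3).
#11: dominated by #5 (duration 8.9≤13.0, price 142≤633, miles earned 5690≥3618, layovers 1≤2).

#3, #5, #6, #9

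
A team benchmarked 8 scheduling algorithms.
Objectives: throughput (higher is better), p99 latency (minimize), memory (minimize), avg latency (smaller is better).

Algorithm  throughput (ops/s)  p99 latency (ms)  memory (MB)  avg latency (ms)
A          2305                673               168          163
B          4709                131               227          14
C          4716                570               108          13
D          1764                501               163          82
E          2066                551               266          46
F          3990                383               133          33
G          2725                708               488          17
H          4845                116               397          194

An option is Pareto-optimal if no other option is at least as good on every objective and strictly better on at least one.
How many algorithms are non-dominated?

A: dominated by C (throughput 4716≥2305, p99 latency 570≤673, memory 108≤168, avg latency 13≤163).
B: not dominated.
C: not dominated (best memory).
D: dominated by F (throughput 3990≥1764, p99 latency 383≤501, memory 133≤163, avg latency 33≤82).
E: dominated by B (throughput 4709≥2066, p99 latency 131≤551, memory 227≤266, avg latency 14≤46).
F: not dominated.
G: dominated by B (throughput 4709≥2725, p99 latency 131≤708, memory 227≤488, avg latency 14≤17).
H: not dominated (best throughput).
Pareto-optimal: B, C, F, H → 4.

4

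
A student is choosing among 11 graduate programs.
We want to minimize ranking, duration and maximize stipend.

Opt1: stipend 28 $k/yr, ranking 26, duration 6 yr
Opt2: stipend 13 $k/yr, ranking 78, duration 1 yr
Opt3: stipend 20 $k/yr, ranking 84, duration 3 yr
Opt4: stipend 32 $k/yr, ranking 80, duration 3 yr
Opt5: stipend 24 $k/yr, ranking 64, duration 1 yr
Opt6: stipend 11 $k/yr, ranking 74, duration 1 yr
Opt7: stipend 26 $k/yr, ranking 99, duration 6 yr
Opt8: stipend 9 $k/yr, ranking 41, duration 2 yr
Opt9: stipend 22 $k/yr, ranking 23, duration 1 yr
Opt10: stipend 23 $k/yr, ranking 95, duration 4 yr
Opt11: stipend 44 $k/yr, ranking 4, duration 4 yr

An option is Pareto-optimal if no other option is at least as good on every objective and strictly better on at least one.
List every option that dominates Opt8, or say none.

Opt9

Opt9: stipend 22≥9, ranking 23≤41, duration 1≤2 — dominates Opt8.
Others (Opt1, Opt2, Opt3, Opt4, Opt5, Opt6, Opt7, Opt10, Opt11) are each worse than Opt8 on at least one objective.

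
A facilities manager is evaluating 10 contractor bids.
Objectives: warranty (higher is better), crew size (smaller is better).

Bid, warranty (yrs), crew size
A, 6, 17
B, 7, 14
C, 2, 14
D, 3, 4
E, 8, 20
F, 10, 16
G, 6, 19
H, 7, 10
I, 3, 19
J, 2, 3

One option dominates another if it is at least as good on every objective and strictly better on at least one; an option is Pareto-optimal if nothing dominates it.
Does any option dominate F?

A: worse on warranty (6 vs 10).
B: worse on warranty (7 vs 10).
C: worse on warranty (2 vs 10).
D: worse on warranty (3 vs 10).
E: worse on warranty (8 vs 10).
G: worse on warranty (6 vs 10).
H: worse on warranty (7 vs 10).
I: worse on warranty (3 vs 10).
J: worse on warranty (2 vs 10).
No option is at least as good as F on every objective and strictly better on one.

No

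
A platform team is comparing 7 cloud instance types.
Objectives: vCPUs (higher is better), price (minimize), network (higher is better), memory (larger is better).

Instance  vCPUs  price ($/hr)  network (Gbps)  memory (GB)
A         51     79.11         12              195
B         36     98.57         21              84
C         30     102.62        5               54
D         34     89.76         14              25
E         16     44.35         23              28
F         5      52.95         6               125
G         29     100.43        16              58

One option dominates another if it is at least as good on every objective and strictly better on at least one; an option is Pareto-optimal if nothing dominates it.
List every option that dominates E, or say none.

none

A: worse on price (79.11 vs 44.35).
B: worse on price (98.57 vs 44.35).
C: worse on price (102.62 vs 44.35).
D: worse on price (89.76 vs 44.35).
F: worse on vCPUs (5 vs 16).
G: worse on price (100.43 vs 44.35).
No option dominates E.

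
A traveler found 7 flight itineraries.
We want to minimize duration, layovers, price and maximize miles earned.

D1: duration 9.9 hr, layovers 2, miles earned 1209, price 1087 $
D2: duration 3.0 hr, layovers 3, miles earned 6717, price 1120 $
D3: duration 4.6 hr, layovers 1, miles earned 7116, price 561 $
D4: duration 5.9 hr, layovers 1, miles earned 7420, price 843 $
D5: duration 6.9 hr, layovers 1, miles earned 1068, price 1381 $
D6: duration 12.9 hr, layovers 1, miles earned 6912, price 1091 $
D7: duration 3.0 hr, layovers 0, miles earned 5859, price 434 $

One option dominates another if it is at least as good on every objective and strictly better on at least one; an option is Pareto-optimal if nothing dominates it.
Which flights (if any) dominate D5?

D3, D4, D7

D3: duration 4.6≤6.9, layovers 1≤1, miles earned 7116≥1068, price 561≤1381 — dominates D5.
D4: duration 5.9≤6.9, layovers 1≤1, miles earned 7420≥1068, price 843≤1381 — dominates D5.
D7: duration 3.0≤6.9, layovers 0≤1, miles earned 5859≥1068, price 434≤1381 — dominates D5.
Others (D1, D2, D6) are each worse than D5 on at least one objective.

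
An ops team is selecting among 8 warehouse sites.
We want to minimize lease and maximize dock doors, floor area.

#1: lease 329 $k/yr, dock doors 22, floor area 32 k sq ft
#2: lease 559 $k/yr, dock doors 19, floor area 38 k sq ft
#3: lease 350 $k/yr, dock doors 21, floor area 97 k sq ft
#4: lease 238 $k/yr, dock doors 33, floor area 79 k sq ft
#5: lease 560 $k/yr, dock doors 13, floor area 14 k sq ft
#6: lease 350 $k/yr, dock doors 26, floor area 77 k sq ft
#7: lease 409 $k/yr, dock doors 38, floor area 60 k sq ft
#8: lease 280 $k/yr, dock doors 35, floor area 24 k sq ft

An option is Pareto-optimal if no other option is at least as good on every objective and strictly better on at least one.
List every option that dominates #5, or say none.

#1: lease 329≤560, dock doors 22≥13, floor area 32≥14 — dominates #5.
#2: lease 559≤560, dock doors 19≥13, floor area 38≥14 — dominates #5.
#3: lease 350≤560, dock doors 21≥13, floor area 97≥14 — dominates #5.
#4: lease 238≤560, dock doors 33≥13, floor area 79≥14 — dominates #5.
#6: lease 350≤560, dock doors 26≥13, floor area 77≥14 — dominates #5.
#7: lease 409≤560, dock doors 38≥13, floor area 60≥14 — dominates #5.
#8: lease 280≤560, dock doors 35≥13, floor area 24≥14 — dominates #5.

#1, #2, #3, #4, #6, #7, #8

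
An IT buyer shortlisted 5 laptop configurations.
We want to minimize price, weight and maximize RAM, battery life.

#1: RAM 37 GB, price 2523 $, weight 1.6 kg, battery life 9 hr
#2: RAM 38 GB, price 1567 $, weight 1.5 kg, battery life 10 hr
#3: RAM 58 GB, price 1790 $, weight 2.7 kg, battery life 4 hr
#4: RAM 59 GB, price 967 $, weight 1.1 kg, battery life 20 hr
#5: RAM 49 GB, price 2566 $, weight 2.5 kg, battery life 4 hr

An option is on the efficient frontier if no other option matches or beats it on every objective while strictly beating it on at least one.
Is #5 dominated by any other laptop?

#4 vs #5: RAM 59≥49, price 967≤2566, weight 1.1≤2.5, battery life 20≥4 — #4 is at least as good on every objective and strictly better on at least one, so #4 dominates #5.

Yes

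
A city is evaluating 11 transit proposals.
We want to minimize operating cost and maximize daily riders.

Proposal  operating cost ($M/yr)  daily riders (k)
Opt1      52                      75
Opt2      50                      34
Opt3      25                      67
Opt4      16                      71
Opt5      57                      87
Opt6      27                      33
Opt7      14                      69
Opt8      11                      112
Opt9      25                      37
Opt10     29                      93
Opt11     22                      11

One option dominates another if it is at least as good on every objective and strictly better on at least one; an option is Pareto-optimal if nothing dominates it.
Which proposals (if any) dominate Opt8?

Opt1: worse on operating cost (52 vs 11).
Opt2: worse on operating cost (50 vs 11).
Opt3: worse on operating cost (25 vs 11).
Opt4: worse on operating cost (16 vs 11).
Opt5: worse on operating cost (57 vs 11).
Opt6: worse on operating cost (27 vs 11).
Opt7: worse on operating cost (14 vs 11).
Opt9: worse on operating cost (25 vs 11).
Opt10: worse on operating cost (29 vs 11).
Opt11: worse on operating cost (22 vs 11).
No option dominates Opt8.

none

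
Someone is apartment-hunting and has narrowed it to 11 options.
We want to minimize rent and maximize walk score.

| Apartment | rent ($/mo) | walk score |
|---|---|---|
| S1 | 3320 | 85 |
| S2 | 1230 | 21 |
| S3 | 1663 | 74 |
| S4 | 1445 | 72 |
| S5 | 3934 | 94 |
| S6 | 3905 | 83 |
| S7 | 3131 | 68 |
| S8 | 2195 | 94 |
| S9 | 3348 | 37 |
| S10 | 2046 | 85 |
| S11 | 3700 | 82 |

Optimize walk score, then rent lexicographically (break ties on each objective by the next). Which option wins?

S8

First maximize walk score: best is 94, kept {S5, S8}.
Then minimize rent: best is 2195, kept {S8}.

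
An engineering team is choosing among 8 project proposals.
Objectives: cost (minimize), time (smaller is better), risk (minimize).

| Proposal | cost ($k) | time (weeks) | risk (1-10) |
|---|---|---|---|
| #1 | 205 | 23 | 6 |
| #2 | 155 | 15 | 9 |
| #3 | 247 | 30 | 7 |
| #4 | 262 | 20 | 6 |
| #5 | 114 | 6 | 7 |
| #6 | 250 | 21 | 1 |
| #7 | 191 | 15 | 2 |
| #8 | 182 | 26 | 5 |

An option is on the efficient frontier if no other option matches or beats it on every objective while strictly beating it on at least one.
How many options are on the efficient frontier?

#1: dominated by #7 (cost 191≤205, time 15≤23, risk 2≤6).
#2: dominated by #5 (cost 114≤155, time 6≤15, risk 7≤9).
#3: dominated by #1 (cost 205≤247, time 23≤30, risk 6≤7).
#4: dominated by #7 (cost 191≤262, time 15≤20, risk 2≤6).
#5: not dominated (best cost).
#6: not dominated (best risk).
#7: not dominated.
#8: not dominated.
Pareto-optimal: #5, #6, #7, #8 → 4.

4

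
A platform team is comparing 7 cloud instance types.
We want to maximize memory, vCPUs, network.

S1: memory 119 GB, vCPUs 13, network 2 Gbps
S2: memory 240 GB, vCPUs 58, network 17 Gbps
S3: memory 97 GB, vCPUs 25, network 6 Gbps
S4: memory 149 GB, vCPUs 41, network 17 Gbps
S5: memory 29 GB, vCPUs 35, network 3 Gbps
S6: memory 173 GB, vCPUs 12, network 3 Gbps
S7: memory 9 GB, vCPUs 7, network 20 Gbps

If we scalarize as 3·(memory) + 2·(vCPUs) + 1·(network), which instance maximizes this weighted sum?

S2

S1: 3·119 + 2·13 + 1·2 = 385
S2: 3·240 + 2·58 + 1·17 = 853
S3: 3·97 + 2·25 + 1·6 = 347
S4: 3·149 + 2·41 + 1·17 = 546
S5: 3·29 + 2·35 + 1·3 = 160
S6: 3·173 + 2·12 + 1·3 = 546
S7: 3·9 + 2·7 + 1·20 = 61
Highest: S2 at 853.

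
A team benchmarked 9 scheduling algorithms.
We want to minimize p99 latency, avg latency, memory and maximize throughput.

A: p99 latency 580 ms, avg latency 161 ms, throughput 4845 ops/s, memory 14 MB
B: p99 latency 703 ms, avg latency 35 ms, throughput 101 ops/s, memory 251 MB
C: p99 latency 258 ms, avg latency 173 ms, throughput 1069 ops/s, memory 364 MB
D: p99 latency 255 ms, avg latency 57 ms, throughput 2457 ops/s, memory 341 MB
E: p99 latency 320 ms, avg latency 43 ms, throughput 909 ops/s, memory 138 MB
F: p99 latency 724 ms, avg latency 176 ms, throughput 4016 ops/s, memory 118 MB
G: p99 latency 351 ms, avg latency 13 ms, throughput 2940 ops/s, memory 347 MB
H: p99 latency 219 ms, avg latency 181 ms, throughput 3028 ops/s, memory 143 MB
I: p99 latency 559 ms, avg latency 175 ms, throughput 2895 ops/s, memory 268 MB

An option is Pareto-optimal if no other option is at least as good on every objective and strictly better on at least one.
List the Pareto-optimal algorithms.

A, B, D, E, G, H, I

A: not dominated (best throughput).
B: not dominated.
C: dominated by D (p99 latency 255≤258, avg latency 57≤173, throughput 2457≥1069, memory 341≤364).
D: not dominated.
E: not dominated.
F: dominated by A (p99 latency 580≤724, avg latency 161≤176, throughput 4845≥4016, memory 14≤118).
G: not dominated (best avg latency).
H: not dominated (best p99 latency).
I: not dominated.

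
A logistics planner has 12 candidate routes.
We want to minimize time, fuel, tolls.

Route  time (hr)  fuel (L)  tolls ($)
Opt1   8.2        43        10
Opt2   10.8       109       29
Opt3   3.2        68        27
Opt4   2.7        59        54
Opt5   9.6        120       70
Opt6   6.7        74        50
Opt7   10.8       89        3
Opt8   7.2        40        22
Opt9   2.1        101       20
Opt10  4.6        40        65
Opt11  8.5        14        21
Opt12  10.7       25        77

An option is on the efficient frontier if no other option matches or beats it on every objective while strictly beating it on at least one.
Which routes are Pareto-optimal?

Opt1: not dominated.
Opt2: dominated by Opt1 (time 8.2≤10.8, fuel 43≤109, tolls 10≤29).
Opt3: not dominated.
Opt4: not dominated.
Opt5: dominated by Opt1 (time 8.2≤9.6, fuel 43≤120, tolls 10≤70).
Opt6: dominated by Opt3 (time 3.2≤6.7, fuel 68≤74, tolls 27≤50).
Opt7: not dominated (best tolls).
Opt8: not dominated.
Opt9: not dominated (best time).
Opt10: not dominated.
Opt11: not dominated (best fuel).
Opt12: dominated by Opt11 (time 8.5≤10.7, fuel 14≤25, tolls 21≤77).

Opt1, Opt3, Opt4, Opt7, Opt8, Opt9, Opt10, Opt11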